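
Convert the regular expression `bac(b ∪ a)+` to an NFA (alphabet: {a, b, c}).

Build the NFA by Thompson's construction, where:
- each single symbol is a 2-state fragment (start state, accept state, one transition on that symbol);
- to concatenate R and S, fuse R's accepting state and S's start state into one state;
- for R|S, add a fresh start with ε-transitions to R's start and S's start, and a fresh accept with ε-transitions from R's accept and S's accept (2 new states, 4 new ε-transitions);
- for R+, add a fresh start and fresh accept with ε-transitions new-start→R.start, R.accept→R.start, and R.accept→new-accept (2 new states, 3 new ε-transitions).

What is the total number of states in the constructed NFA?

By structural recursion:
Each of the 5 symbol leaves contributes a 2-state fragment.
  b ∪ a : 6 states
  (b ∪ a)+ : 8 states
  bac(b ∪ a)+ : 11 states

11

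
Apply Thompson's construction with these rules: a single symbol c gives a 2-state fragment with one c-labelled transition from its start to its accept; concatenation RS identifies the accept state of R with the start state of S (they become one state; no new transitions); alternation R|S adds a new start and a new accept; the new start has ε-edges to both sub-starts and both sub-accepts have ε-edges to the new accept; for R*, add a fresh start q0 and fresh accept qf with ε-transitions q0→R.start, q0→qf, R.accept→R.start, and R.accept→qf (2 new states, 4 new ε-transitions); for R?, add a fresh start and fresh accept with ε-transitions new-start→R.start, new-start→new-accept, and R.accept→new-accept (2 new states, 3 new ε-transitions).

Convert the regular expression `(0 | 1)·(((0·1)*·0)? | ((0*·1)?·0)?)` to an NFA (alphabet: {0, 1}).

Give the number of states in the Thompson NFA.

By structural recursion:
Each of the 8 symbol leaves contributes a 2-state fragment.
  0 | 1 = 6 states
  0·1 = 3 states
  (0·1)* = 5 states
  (0·1)*·0 = 6 states
  ((0·1)*·0)? = 8 states
  0* = 4 states
  0*·1 = 5 states
  (0*·1)? = 7 states
  (0*·1)?·0 = 8 states
  ((0*·1)?·0)? = 10 states
  ((0·1)*·0)? | ((0*·1)?·0)? = 20 states
  (0 | 1)·(((0·1)*·0)? | ((0*·1)?·0)?) = 25 states

25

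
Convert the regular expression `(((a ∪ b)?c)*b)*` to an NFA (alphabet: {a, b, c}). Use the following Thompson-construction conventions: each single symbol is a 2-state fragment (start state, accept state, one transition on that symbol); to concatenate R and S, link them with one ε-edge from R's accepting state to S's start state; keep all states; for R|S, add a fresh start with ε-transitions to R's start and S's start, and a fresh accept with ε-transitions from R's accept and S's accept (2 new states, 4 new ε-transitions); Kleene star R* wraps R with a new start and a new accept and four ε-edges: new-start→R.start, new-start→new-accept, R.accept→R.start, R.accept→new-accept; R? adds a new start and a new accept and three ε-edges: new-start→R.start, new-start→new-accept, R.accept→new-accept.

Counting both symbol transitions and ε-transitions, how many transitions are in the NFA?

21

Per subexpression:
Each of the 4 symbol leaves contributes 1 transition (1 symbol, 0 ε).
  a ∪ b → 6 transitions (2 symbol, 4 ε)
  (a ∪ b)? → 9 transitions (2 symbol, 7 ε)
  (a ∪ b)?c → 11 transitions (3 symbol, 8 ε)
  ((a ∪ b)?c)* → 15 transitions (3 symbol, 12 ε)
  ((a ∪ b)?c)*b → 17 transitions (4 symbol, 13 ε)
  (((a ∪ b)?c)*b)* → 21 transitions (4 symbol, 17 ε)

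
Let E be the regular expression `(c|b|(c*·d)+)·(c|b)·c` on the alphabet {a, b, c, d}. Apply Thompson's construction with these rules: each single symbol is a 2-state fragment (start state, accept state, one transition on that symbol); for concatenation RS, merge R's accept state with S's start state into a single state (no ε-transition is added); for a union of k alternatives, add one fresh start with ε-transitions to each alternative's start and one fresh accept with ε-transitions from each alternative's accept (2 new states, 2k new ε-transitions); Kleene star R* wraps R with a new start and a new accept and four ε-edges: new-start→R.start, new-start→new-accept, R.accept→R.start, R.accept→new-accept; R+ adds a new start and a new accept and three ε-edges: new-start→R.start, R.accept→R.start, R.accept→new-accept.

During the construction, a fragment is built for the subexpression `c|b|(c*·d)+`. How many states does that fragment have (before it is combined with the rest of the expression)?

13

Fragment for `c|b|(c*·d)+`:
Each of the 4 symbol leaves contributes a 2-state fragment.
  c* — 4 states
  c*·d — 5 states
  (c*·d)+ — 7 states
  c|b|(c*·d)+ — 13 states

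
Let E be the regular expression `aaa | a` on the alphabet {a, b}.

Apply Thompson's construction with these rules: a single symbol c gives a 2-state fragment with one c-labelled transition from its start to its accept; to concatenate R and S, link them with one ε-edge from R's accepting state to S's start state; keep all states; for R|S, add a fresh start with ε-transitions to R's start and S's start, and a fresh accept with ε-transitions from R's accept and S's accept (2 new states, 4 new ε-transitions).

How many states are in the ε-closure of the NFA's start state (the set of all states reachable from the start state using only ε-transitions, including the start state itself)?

3

Compute the ε-closure size of each fragment's start state recursively; a symbol fragment's start has no outgoing ε-edge, so its closure is just itself (size 1).
  aaa → C equals the left operand's closure size = 1 (its accept is not ε-reachable, so the closure stops there)
  aaa | a → C = 1 + 1 + 1 = 3 (the new accept is not ε-reachable since no branch accepts ε)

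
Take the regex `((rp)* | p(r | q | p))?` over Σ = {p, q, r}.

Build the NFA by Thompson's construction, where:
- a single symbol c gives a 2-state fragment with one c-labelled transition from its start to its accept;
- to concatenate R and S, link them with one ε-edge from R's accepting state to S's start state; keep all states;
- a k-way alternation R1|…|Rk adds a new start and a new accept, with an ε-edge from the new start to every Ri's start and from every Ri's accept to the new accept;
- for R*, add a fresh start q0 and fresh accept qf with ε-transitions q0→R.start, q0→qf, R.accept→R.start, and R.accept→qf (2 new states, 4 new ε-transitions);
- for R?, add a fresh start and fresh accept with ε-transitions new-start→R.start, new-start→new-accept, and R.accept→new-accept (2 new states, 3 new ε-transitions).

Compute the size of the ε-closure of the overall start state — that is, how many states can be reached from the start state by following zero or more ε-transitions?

8

Let C(F) = |ε-closure(F.start)| within fragment F, and note whether F accepts ε. Symbol fragments have C = 1 and do not accept ε. Then:
  rp : C equals the left operand's closure size = 1 (its accept is not ε-reachable, so the closure stops there)
  (rp)* : new start has ε-edges to the inner start and to the new accept, so C = 2 + 1 = 3
  r | q | p : C = 1 + 1 + 1 + 1 = 4 (the new accept is not ε-reachable since no branch accepts ε)
  p(r | q | p) : C equals the left operand's closure size = 1 (its accept is not ε-reachable, so the closure stops there)
  (rp)* | p(r | q | p) : new start ε-reaches every alternative's start; at least one alternative accepts ε, so the union's new accept is reached too: C = 1 + 3 + 1 + 1 = 6
  ((rp)* | p(r | q | p))? : new start has ε-edges to the inner start and to the new accept, so C = 2 + 6 = 8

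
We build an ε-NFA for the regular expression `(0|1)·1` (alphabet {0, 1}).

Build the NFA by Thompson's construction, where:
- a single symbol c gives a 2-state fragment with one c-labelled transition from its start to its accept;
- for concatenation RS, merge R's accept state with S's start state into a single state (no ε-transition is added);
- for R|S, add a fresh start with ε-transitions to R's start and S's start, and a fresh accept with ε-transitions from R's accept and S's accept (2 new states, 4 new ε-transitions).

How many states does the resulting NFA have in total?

7

Recursing over subexpressions:
Each of the 3 symbol leaves contributes a 2-state fragment.
  0|1 = 6 states
  (0|1)·1 = 7 states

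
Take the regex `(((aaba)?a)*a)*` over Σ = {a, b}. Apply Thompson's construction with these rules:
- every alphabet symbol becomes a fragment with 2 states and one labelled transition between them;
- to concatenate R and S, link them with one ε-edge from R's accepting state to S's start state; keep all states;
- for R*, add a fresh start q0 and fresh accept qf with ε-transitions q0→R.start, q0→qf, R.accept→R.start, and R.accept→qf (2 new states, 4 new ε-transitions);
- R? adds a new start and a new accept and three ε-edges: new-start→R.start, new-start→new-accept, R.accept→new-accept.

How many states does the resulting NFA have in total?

18

Bottom-up over the parse tree:
Each of the 6 symbol leaves contributes a 2-state fragment.
  aaba → 8 states
  (aaba)? → 10 states
  (aaba)?a → 12 states
  ((aaba)?a)* → 14 states
  ((aaba)?a)*a → 16 states
  (((aaba)?a)*a)* → 18 states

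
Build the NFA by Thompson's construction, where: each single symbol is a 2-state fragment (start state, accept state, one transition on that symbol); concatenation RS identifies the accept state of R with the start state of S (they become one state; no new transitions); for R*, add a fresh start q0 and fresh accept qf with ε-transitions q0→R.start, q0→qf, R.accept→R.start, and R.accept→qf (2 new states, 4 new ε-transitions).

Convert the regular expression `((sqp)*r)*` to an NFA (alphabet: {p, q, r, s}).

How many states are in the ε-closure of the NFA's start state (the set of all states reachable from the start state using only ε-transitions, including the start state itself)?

5

Compute the ε-closure size of each fragment's start state recursively; a symbol fragment's start has no outgoing ε-edge, so its closure is just itself (size 1).
  sqp — same as the first factor's closure: |ε-closure| = 1
  (sqp)* — new start has ε-edges to the inner start and to the new accept, so |ε-closure| = 2 + 1 = 3
  (sqp)*r — the left operand accepts ε, so the closure extends into the next operand (the shared merged state is already counted); |ε-closure| = 3 + (1−1) = 3
  ((sqp)*r)* — |ε-closure| = 1 (new start) + 3 (body) + 1 (new accept) = 5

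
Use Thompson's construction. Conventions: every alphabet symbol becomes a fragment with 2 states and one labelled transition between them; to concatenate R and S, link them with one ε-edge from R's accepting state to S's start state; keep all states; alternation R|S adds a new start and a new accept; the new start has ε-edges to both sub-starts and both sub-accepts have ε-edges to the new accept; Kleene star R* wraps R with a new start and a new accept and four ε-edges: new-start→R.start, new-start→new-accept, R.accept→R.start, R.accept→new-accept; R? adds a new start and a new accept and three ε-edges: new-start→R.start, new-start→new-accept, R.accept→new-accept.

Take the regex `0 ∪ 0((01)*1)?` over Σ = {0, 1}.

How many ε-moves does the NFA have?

Building bottom-up:
Each of the 5 symbol leaves contributes 0 ε-transitions.
  01 : 1 ε-transition
  (01)* : 5 ε-transitions
  (01)*1 : 6 ε-transitions
  ((01)*1)? : 9 ε-transitions
  0((01)*1)? : 10 ε-transitions
  0 ∪ 0((01)*1)? : 14 ε-transitions

14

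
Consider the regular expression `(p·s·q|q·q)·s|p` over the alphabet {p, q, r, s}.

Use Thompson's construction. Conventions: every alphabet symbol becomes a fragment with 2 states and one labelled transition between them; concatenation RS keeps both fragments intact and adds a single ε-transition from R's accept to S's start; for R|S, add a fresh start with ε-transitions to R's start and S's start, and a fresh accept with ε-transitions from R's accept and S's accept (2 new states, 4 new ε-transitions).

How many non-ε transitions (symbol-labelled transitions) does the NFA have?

By structural recursion:
Each of the 7 symbol leaves contributes exactly 1 symbol transition.
  p·s·q → 3 symbol transitions
  q·q → 2 symbol transitions
  p·s·q|q·q → 5 symbol transitions
  (p·s·q|q·q)·s → 6 symbol transitions
  (p·s·q|q·q)·s|p → 7 symbol transitions

7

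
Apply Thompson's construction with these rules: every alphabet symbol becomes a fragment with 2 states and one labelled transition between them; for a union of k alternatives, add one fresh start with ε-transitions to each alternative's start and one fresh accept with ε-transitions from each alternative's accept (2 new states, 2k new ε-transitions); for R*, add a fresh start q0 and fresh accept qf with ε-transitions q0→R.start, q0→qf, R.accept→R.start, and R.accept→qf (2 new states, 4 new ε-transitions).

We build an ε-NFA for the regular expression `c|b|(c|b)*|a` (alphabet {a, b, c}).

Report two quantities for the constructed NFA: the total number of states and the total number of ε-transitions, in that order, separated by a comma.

16, 16

Per subexpression:
Each of the 5 symbol leaves contributes 2 states and 0 ε-transitions.
  c|b → 6 states, 4 ε-transitions
  (c|b)* → 8 states, 8 ε-transitions
  c|b|(c|b)*|a → 16 states, 16 ε-transitions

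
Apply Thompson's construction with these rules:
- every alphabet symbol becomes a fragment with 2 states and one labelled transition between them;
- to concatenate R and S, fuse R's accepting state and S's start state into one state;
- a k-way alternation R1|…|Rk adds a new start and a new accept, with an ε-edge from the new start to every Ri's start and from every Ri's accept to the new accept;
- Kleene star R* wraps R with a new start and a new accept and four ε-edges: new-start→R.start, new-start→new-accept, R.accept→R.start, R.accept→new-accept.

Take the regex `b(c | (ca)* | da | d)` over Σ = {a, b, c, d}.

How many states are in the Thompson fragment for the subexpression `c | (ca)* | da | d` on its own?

Fragment for `c | (ca)* | da | d`:
Each of the 6 symbol leaves contributes a 2-state fragment.
  ca = 3 states
  (ca)* = 5 states
  da = 3 states
  c | (ca)* | da | d = 14 states

14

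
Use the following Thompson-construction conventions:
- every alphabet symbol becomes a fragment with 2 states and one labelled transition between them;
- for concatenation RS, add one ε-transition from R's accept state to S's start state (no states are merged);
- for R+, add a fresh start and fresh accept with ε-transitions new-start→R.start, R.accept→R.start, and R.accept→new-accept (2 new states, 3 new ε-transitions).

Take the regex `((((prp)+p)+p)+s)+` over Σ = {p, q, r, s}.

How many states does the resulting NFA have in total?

Bottom-up over the parse tree:
Each of the 6 symbol leaves contributes a 2-state fragment.
  prp → 6 states
  (prp)+ → 8 states
  (prp)+p → 10 states
  ((prp)+p)+ → 12 states
  ((prp)+p)+p → 14 states
  (((prp)+p)+p)+ → 16 states
  (((prp)+p)+p)+s → 18 states
  ((((prp)+p)+p)+s)+ → 20 states

20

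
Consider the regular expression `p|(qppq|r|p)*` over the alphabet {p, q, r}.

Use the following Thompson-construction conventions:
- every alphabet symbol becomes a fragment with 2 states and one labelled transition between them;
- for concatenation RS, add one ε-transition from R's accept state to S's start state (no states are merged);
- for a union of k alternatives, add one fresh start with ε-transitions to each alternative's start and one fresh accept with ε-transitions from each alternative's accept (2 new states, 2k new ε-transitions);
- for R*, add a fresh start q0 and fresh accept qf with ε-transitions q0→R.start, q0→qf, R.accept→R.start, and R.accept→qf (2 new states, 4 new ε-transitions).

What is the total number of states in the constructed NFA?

20

Per subexpression:
Each of the 7 symbol leaves contributes a 2-state fragment.
  qppq — 8 states
  qppq|r|p — 14 states
  (qppq|r|p)* — 16 states
  p|(qppq|r|p)* — 20 states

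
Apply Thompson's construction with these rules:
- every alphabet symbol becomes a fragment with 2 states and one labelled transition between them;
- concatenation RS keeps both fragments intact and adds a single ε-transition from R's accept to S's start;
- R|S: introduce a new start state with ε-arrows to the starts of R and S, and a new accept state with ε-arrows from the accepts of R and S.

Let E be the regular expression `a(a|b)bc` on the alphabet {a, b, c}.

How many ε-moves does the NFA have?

Recursing over subexpressions:
Each of the 5 symbol leaves contributes 0 ε-transitions.
  a|b = 4 ε-transitions
  a(a|b)bc = 7 ε-transitions

7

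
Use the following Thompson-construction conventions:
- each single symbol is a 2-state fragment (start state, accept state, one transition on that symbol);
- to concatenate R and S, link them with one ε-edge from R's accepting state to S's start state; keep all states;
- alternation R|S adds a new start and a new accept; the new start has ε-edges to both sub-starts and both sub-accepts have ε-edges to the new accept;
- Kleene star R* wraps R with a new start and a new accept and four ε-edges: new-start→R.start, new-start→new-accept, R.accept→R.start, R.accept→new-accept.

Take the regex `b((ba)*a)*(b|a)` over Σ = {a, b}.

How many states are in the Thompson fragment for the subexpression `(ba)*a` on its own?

Fragment for `(ba)*a`:
Each of the 3 symbol leaves contributes a 2-state fragment.
  ba — 4 states
  (ba)* — 6 states
  (ba)*a — 8 states

8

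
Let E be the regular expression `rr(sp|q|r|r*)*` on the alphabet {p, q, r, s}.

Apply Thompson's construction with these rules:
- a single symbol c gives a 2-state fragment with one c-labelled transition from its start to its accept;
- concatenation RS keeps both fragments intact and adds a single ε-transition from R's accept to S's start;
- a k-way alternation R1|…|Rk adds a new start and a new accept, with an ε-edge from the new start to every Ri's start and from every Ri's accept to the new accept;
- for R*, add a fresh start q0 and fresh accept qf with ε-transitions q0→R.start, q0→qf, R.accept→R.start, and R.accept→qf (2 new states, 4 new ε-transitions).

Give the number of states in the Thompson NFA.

20

Recursing over subexpressions:
Each of the 7 symbol leaves contributes a 2-state fragment.
  sp : 4 states
  r* : 4 states
  sp|q|r|r* : 14 states
  (sp|q|r|r*)* : 16 states
  rr(sp|q|r|r*)* : 20 states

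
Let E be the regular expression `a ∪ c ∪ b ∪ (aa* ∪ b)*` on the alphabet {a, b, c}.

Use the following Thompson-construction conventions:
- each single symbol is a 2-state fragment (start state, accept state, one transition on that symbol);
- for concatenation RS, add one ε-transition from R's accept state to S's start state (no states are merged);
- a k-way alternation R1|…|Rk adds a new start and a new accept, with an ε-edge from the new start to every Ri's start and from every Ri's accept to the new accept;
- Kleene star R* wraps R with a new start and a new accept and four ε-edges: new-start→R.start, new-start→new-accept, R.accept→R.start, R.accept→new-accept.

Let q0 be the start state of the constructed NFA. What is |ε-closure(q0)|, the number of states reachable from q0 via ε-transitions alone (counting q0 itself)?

Work bottom-up. For each fragment F, track |ε-closure(F.start)| and whether F's accept lies in that closure (i.e. whether F accepts ε). A single-symbol fragment has closure size 1 and does not accept ε.
  a* → new start has ε-edges to the inner start and to the new accept, so |ε-closure| = 2 + 1 = 3
  aa* → |ε-closure| equals the left operand's closure size = 1 (its accept is not ε-reachable, so the closure stops there)
  aa* ∪ b → |ε-closure| = 1 + 1 + 1 = 3 (the new accept is not ε-reachable since no branch accepts ε)
  (aa* ∪ b)* → new start has ε-edges to the inner start and to the new accept, so |ε-closure| = 2 + 3 = 5
  a ∪ c ∪ b ∪ (aa* ∪ b)* → new start ε-reaches every alternative's start; at least one alternative accepts ε, so the union's new accept is reached too: |ε-closure| = 1 + 1 + 1 + 1 + 5 + 1 = 10

10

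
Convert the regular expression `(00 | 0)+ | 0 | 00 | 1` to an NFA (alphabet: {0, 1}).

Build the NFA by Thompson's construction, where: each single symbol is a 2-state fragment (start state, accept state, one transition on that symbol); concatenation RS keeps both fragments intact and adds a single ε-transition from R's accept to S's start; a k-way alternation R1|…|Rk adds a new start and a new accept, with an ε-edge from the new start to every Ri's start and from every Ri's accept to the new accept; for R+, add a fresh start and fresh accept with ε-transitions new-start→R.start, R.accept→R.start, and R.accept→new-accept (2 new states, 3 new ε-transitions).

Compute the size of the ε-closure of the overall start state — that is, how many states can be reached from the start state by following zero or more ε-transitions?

8

Let C(F) = |ε-closure(F.start)| within fragment F, and note whether F accepts ε. Symbol fragments have C = 1 and do not accept ε. Then:
  00 → |ε-closure| equals the left operand's closure size = 1 (its accept is not ε-reachable, so the closure stops there)
  00 | 0 → new start ε-reaches every alternative's start; none of them accept ε, so the new accept is not reached: |ε-closure| = 1 + 1 + 1 = 3
  (00 | 0)+ → new start ε-reaches only the body's start; the new accept needs a symbol first: |ε-closure| = 1 + 3 = 4
  00 → same as the first factor's closure: |ε-closure| = 1
  (00 | 0)+ | 0 | 00 | 1 → new start ε-reaches every alternative's start; none of them accept ε, so the new accept is not reached: |ε-closure| = 1 + 4 + 1 + 1 + 1 = 8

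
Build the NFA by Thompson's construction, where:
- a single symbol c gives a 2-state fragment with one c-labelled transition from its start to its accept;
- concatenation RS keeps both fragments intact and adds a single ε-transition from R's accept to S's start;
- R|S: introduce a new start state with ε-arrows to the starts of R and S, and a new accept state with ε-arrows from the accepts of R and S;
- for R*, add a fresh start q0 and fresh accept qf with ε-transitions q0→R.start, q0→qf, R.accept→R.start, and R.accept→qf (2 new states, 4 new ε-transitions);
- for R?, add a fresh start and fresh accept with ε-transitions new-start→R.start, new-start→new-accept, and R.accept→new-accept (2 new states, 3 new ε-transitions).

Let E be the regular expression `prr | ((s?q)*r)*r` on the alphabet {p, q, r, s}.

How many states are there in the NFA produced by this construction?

22

By structural recursion:
Each of the 7 symbol leaves contributes a 2-state fragment.
  prr — 6 states
  s? — 4 states
  s?q — 6 states
  (s?q)* — 8 states
  (s?q)*r — 10 states
  ((s?q)*r)* — 12 states
  ((s?q)*r)*r — 14 states
  prr | ((s?q)*r)*r — 22 states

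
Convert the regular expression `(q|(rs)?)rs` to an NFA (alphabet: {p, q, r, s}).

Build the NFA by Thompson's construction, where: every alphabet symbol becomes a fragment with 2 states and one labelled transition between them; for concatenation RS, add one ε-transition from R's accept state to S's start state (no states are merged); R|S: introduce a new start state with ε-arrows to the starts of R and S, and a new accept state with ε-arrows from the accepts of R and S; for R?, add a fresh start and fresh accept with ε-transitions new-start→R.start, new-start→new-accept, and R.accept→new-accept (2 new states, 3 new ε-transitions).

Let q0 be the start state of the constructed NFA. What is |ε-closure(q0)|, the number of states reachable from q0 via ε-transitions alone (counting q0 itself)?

7

Let C(F) = |ε-closure(F.start)| within fragment F, and note whether F accepts ε. Symbol fragments have C = 1 and do not accept ε. Then:
  rs : |closure| equals the left operand's closure size = 1 (its accept is not ε-reachable, so the closure stops there)
  (rs)? : |closure| = 1 (new start) + 1 (body) + 1 (new accept, via ε) = 3
  q|(rs)? : |closure| = 1 (new start) + (1 + 3) + 1 (new accept, since some branch ε-reaches its own accept) = 6
  (q|(rs)?)rs : the left operand accepts ε, so the closure extends into the next operand (via the concat ε-link); |closure| = 6 + 1 = 7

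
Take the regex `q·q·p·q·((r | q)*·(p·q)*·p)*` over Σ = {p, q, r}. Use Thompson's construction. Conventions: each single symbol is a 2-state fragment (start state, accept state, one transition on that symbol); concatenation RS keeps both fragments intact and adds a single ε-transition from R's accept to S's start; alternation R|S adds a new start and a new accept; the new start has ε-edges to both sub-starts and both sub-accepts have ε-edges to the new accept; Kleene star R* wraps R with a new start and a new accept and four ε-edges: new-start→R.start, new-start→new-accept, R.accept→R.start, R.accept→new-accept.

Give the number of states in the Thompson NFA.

26

Bottom-up over the parse tree:
Each of the 9 symbol leaves contributes a 2-state fragment.
  r | q : 6 states
  (r | q)* : 8 states
  p·q : 4 states
  (p·q)* : 6 states
  (r | q)*·(p·q)*·p : 16 states
  ((r | q)*·(p·q)*·p)* : 18 states
  q·q·p·q·((r | q)*·(p·q)*·p)* : 26 states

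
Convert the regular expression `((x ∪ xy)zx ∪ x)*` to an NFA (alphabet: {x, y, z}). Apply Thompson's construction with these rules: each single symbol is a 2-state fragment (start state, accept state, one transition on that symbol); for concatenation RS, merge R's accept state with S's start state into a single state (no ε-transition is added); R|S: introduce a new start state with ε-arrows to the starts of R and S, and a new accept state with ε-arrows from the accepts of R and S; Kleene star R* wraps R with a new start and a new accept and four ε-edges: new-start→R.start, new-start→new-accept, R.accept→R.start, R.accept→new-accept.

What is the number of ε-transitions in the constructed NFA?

Building bottom-up:
Each of the 6 symbol leaves contributes 0 ε-transitions.
  xy = 0 ε-transitions
  x ∪ xy = 4 ε-transitions
  (x ∪ xy)zx = 4 ε-transitions
  (x ∪ xy)zx ∪ x = 8 ε-transitions
  ((x ∪ xy)zx ∪ x)* = 12 ε-transitions

12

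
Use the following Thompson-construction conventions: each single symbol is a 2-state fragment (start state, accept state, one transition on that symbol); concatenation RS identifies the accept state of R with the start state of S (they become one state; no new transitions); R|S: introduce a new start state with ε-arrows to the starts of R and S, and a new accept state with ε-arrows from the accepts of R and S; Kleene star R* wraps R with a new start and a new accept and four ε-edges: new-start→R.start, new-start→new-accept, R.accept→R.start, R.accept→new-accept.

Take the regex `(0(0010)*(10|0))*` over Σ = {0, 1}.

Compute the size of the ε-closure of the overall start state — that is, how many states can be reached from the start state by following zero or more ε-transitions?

Compute the ε-closure size of each fragment's start state recursively; a symbol fragment's start has no outgoing ε-edge, so its closure is just itself (size 1).
  0010 — same as the first factor's closure: |closure| = 1
  (0010)* — |closure| = 1 (new start) + 1 (body) + 1 (new accept) = 3
  10 — |closure| equals the left operand's closure size = 1 (its accept is not ε-reachable, so the closure stops there)
  10|0 — new start ε-reaches every alternative's start; none of them accept ε, so the new accept is not reached: |closure| = 1 + 1 + 1 = 3
  0(0010)*(10|0) — same as the first factor's closure: |closure| = 1
  (0(0010)*(10|0))* — |closure| = 1 (new start) + 1 (body) + 1 (new accept) = 3

3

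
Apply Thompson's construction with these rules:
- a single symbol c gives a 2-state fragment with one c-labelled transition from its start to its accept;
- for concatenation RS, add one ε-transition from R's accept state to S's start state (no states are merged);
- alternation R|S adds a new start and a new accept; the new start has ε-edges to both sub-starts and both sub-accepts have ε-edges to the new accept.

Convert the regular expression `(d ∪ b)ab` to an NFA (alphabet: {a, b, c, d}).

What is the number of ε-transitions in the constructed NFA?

Building bottom-up:
Each of the 4 symbol leaves contributes 0 ε-transitions.
  d ∪ b — 4 ε-transitions
  (d ∪ b)ab — 6 ε-transitions

6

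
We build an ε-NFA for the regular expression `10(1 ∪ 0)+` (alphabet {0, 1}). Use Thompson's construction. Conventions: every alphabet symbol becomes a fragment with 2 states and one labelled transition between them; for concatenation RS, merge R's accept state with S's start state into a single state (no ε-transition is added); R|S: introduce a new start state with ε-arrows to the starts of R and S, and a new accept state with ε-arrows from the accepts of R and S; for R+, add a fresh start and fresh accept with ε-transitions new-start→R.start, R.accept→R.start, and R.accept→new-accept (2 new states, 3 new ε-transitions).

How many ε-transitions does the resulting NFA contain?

Bottom-up over the parse tree:
Each of the 4 symbol leaves contributes 0 ε-transitions.
  1 ∪ 0 → 4 ε-transitions
  (1 ∪ 0)+ → 7 ε-transitions
  10(1 ∪ 0)+ → 7 ε-transitions

7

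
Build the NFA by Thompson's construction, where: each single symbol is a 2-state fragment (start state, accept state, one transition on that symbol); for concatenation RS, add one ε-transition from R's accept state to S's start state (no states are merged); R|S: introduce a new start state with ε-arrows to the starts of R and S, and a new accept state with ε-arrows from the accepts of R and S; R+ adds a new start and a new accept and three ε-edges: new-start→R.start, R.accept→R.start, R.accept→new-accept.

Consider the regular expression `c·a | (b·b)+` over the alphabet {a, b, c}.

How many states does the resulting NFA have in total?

12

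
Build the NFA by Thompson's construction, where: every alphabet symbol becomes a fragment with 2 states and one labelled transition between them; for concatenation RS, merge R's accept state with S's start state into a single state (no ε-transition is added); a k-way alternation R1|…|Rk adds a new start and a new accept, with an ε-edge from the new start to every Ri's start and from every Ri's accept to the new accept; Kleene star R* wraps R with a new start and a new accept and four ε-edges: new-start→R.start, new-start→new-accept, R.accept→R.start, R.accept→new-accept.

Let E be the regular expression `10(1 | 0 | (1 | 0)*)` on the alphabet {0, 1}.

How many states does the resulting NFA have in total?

Per subexpression:
Each of the 6 symbol leaves contributes a 2-state fragment.
  1 | 0 → 6 states
  (1 | 0)* → 8 states
  1 | 0 | (1 | 0)* → 14 states
  10(1 | 0 | (1 | 0)*) → 16 states

16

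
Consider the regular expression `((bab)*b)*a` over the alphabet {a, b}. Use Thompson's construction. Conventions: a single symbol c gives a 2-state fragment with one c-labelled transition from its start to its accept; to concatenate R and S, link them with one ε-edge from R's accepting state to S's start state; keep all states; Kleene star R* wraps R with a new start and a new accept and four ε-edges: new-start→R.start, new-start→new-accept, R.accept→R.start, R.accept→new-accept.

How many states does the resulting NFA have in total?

14

Per subexpression:
Each of the 5 symbol leaves contributes a 2-state fragment.
  bab = 6 states
  (bab)* = 8 states
  (bab)*b = 10 states
  ((bab)*b)* = 12 states
  ((bab)*b)*a = 14 states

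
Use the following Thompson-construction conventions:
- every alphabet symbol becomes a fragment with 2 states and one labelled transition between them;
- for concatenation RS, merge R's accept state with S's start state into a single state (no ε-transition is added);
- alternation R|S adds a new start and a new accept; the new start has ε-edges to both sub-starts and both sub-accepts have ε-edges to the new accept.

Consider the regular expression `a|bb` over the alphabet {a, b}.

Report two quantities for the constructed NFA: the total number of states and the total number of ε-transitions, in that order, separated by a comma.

By structural recursion:
Each of the 3 symbol leaves contributes 2 states and 0 ε-transitions.
  bb — 3 states, 0 ε-transitions
  a|bb — 7 states, 4 ε-transitions

7, 4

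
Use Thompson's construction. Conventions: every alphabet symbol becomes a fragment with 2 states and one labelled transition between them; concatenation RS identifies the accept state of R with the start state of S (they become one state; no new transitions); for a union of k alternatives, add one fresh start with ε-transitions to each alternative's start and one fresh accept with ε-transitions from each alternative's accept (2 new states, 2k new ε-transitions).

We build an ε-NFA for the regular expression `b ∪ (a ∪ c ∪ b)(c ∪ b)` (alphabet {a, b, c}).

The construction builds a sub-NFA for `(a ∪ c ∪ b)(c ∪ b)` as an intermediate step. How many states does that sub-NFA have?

13

Fragment for `(a ∪ c ∪ b)(c ∪ b)`:
Each of the 5 symbol leaves contributes a 2-state fragment.
  a ∪ c ∪ b = 8 states
  c ∪ b = 6 states
  (a ∪ c ∪ b)(c ∪ b) = 13 states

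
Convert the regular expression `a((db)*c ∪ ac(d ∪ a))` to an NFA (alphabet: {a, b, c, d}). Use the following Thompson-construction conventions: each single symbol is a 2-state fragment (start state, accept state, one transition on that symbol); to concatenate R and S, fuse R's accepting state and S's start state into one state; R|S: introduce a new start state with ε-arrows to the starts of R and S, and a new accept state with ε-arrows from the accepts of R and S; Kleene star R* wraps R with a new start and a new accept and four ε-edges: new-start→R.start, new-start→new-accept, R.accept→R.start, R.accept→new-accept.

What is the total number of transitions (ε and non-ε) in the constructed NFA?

Per subexpression:
Each of the 8 symbol leaves contributes 1 transition (1 symbol, 0 ε).
  db — 2 transitions (2 symbol, 0 ε)
  (db)* — 6 transitions (2 symbol, 4 ε)
  (db)*c — 7 transitions (3 symbol, 4 ε)
  d ∪ a — 6 transitions (2 symbol, 4 ε)
  ac(d ∪ a) — 8 transitions (4 symbol, 4 ε)
  (db)*c ∪ ac(d ∪ a) — 19 transitions (7 symbol, 12 ε)
  a((db)*c ∪ ac(d ∪ a)) — 20 transitions (8 symbol, 12 ε)

20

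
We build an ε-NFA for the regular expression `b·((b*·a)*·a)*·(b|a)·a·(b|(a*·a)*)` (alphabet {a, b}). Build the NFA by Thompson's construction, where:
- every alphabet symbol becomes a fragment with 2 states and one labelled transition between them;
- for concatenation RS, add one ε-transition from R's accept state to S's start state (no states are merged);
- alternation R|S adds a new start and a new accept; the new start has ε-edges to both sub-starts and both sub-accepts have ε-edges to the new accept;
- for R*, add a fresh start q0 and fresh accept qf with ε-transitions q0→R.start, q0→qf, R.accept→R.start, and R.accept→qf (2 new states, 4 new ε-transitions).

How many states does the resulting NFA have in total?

34

Recursing over subexpressions:
Each of the 10 symbol leaves contributes a 2-state fragment.
  b* = 4 states
  b*·a = 6 states
  (b*·a)* = 8 states
  (b*·a)*·a = 10 states
  ((b*·a)*·a)* = 12 states
  b|a = 6 states
  a* = 4 states
  a*·a = 6 states
  (a*·a)* = 8 states
  b|(a*·a)* = 12 states
  b·((b*·a)*·a)*·(b|a)·a·(b|(a*·a)*) = 34 states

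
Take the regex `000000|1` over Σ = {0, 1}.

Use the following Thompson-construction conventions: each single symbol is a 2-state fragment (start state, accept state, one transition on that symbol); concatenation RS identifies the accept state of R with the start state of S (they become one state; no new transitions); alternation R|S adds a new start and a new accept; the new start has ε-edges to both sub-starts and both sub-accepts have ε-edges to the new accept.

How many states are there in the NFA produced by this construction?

11

Building bottom-up:
Each of the 7 symbol leaves contributes a 2-state fragment.
  000000 : 7 states
  000000|1 : 11 states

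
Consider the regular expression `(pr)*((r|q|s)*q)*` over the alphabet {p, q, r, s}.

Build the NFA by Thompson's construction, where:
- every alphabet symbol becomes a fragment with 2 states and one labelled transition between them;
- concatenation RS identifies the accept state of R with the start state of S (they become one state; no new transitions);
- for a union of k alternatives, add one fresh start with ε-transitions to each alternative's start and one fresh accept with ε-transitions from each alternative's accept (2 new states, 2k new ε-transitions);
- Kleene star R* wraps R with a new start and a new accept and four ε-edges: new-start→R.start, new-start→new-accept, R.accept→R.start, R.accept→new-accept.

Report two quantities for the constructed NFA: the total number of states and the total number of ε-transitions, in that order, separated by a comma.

By structural recursion:
Each of the 6 symbol leaves contributes 2 states and 0 ε-transitions.
  pr → 3 states, 0 ε-transitions
  (pr)* → 5 states, 4 ε-transitions
  r|q|s → 8 states, 6 ε-transitions
  (r|q|s)* → 10 states, 10 ε-transitions
  (r|q|s)*q → 11 states, 10 ε-transitions
  ((r|q|s)*q)* → 13 states, 14 ε-transitions
  (pr)*((r|q|s)*q)* → 17 states, 18 ε-transitions

17, 18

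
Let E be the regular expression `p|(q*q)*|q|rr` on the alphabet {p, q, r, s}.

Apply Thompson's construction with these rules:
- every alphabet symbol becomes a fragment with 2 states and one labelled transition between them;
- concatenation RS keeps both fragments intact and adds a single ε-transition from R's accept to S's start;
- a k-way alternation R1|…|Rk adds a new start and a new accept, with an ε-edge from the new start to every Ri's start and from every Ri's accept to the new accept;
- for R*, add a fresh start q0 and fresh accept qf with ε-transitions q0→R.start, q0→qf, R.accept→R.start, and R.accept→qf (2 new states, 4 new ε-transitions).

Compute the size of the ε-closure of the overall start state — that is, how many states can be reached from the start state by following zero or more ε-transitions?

Let C(F) = |ε-closure(F.start)| within fragment F, and note whether F accepts ε. Symbol fragments have C = 1 and do not accept ε. Then:
  q* — |ε-closure| = 1 (new start) + 1 (body) + 1 (new accept) = 3
  q*q — the left operand accepts ε, so the closure extends into the next operand (via the concat ε-link); |ε-closure| = 3 + 1 = 4
  (q*q)* — |ε-closure| = 1 (new start) + 4 (body) + 1 (new accept) = 6
  rr — |ε-closure| equals the left operand's closure size = 1 (its accept is not ε-reachable, so the closure stops there)
  p|(q*q)*|q|rr — |ε-closure| = 1 (new start) + (1 + 6 + 1 + 1) + 1 (new accept, since some branch ε-reaches its own accept) = 11

11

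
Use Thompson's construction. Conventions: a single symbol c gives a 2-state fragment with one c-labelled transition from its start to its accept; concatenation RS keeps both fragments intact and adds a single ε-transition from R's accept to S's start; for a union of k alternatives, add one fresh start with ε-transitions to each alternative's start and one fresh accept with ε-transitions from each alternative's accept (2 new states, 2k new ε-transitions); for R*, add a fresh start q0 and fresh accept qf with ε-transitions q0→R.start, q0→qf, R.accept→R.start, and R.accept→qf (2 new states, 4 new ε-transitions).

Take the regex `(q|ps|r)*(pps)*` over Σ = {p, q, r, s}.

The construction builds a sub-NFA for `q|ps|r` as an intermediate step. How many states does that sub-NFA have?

Fragment for `q|ps|r`:
Each of the 4 symbol leaves contributes a 2-state fragment.
  ps → 4 states
  q|ps|r → 10 states

10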